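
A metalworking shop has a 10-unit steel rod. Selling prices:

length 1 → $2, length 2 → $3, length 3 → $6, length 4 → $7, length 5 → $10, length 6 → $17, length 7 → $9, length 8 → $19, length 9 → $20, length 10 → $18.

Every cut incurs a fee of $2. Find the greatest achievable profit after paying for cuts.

22

Build v[k] bottom-up: v[k] = max over allowed piece i of (p[i] + v[k−i]) − 2 per cut.
v[1] = 2
v[2] = max(2+2-2, 3+0) = 3
v[3] = max(2+3-2, 3+2-2, 6+0) = 6
v[4] = max(2+6-2, 3+3-2, 6+2-2, 7+0) = 7
v[5] = max(2+7-2, 3+6-2, 6+3-2, 7+2-2, 10+0) = 10
v[6] = max(2+10-2, 3+7-2, 6+6-2, 7+3-2, 10+2-2, 17+0) = 17
v[7] = max(2+17-2, 3+10-2, 6+7-2, …, 17+2-2, 9+0) = 17
v[8] = max(2+17-2, 3+17-2, 6+10-2, …, 9+2-2, 19+0) = 19
v[9] = max(2+19-2, 3+17-2, 6+17-2, …, 19+2-2, 20+0) = 21
v[10] = max(2+21-2, 3+19-2, 6+17-2, …, 20+2-2, 18+0) = 22
One optimal plan: pieces 6 + 4 (1 cut) → $24 − $2 = $22.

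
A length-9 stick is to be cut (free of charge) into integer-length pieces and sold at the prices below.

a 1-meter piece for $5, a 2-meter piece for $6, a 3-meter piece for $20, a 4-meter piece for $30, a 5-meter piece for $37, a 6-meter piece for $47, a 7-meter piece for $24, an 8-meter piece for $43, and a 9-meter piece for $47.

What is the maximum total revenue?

67

Consider every possible first cut. r[k] is the best of p[i]+r[k−i] over all sellable i≤k.
r[1] = 5
r[2] = max(5+5, 6+0) = 10
r[3] = max(5+10, 6+5, 20+0) = 20
r[4] = max(5+20, 6+10, 20+5, 30+0) = 30
r[5] = max(5+30, 6+20, 20+10, 30+5, 37+0) = 37
r[6] = max(5+37, 6+30, 20+20, 30+10, 37+5, 47+0) = 47
r[7] = max(5+47, 6+37, 20+30, …, 47+5, 24+0) = 52
r[8] = max(5+52, 6+47, 20+37, …, 24+5, 43+0) = 60
r[9] = max(5+60, 6+52, 20+47, …, 43+5, 47+0) = 67
One optimal cutting: 6 + 3 → $47 + $20 = $67.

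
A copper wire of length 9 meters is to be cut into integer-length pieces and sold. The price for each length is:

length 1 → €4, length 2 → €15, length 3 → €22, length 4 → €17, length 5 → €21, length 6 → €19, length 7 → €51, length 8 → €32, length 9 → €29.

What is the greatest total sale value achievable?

67

Consider every possible first cut. r[k] is the best of p[i]+r[k−i] over all sellable i≤k.
r[1] = 4
r[2] = max(4+4, 15+0) = 15
r[3] = max(4+15, 15+4, 22+0) = 22
r[4] = max(4+22, 15+15, 22+4, 17+0) = 30
r[5] = max(4+30, 15+22, 22+15, 17+4, 21+0) = 37
r[6] = max(4+37, 15+30, 22+22, 17+15, 21+4, 19+0) = 45
r[7] = max(4+45, 15+37, 22+30, …, 19+4, 51+0) = 52
r[8] = max(4+52, 15+45, 22+37, …, 51+4, 32+0) = 60
r[9] = max(4+60, 15+52, 22+45, …, 32+4, 29+0) = 67
One optimal cutting: 3 + 2 + 2 + 2 → €22 + €15 + €15 + €15 = €67.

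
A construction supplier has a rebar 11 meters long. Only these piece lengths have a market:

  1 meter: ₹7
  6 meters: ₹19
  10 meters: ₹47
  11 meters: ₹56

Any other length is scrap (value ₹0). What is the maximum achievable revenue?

Let best[k] be the best obtainable value from length k. For each k, try every first piece i and keep the best of price[i] + best[k−i].
best[1] = 7
best[2] = 14  (first piece 1, then best[1]=7)
best[3] = 21  (first piece 1, then best[2]=14)
best[4] = 28  (first piece 1, then best[3]=21)
best[5] = 35  (first piece 1, then best[4]=28)
best[6] = max(7+35, 19+0) = 42
best[7] = max(7+42, 19+7) = 49
best[8] = max(7+49, 19+14) = 56
best[9] = max(7+56, 19+21) = 63
best[10] = max(7+63, 19+28, 47+0) = 70
best[11] = max(7+70, 19+35, 47+7, 56+0) = 77
One optimal cutting: 1 + 1 + 1 + 1 + 1 + 1 + 1 + 1 + 1 + 1 + 1 → ₹77.

77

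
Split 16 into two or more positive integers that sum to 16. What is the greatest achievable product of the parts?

Fill m[k] for k=2..16: at each k try every first piece i and multiply by the better of (k−i) uncut or m[k−i].
Small cases: m[2]=1, m[3]=2, m[4]=4, m[5]=6, m[6]=9, m[7]=12, m[8]=18, m[9]=27, m[10]=36.
m[11] = 2×max(9,27) = 2×27 = 54
m[12] = 3×max(9,27) = 3×27 = 81
m[13] = 2×max(11,54) = 2×54 = 108
m[14] = 2×max(12,81) = 2×81 = 162
m[15] = 3×max(12,81) = 3×81 = 243
m[16] = 2×max(14,162) = 2×162 = 324
One optimal split: 3 + 3 + 3 + 3 + 2 + 2; product 3×3×3×3×2×2 = 324.

324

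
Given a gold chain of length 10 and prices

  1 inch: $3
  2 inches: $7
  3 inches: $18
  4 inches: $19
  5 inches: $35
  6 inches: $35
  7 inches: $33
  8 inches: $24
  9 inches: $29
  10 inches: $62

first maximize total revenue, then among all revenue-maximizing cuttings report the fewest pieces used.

Consider every possible first cut. r[k] is the best of p[i]+r[k−i] over all sellable i≤k.
r[1] = 3
r[2] = max(3+3, 7+0) = 7
r[3] = max(3+7, 7+3, 18+0) = 18
r[4] = max(3+18, 7+7, 18+3, 19+0) = 21
r[5] = max(3+21, 7+18, 18+7, 19+3, 35+0) = 35
r[6] = max(3+35, 7+21, 18+18, 19+7, 35+3, 35+0) = 38
r[7] = max(3+38, 7+35, 18+21, …, 35+3, 33+0) = 42
r[8] = max(3+42, 7+38, 18+35, …, 33+3, 24+0) = 53
r[9] = max(3+53, 7+42, 18+38, …, 24+3, 29+0) = 56
r[10] = max(3+56, 7+53, 18+42, …, 29+3, 62+0) = 70
Maximum revenue is $70.
Now minimize piece count subject to staying optimal: for each k, pieces[k] = 1 + min over i with p[i]+r[k−i]=r[k] of pieces[k−i].
pieces[7] = 2
pieces[8] = 2
pieces[9] = 3
pieces[10] = 2

2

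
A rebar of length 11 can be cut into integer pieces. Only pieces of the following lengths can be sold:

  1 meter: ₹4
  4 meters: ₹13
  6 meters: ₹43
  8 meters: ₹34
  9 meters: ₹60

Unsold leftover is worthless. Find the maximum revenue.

68

Consider every possible first cut. best[k] is the best of p[i]+best[k−i] over all sellable i≤k.
best[1] = 4
best[2] = 8  (first piece 1, then best[1]=4)
best[3] = 12  (first piece 1, then best[2]=8)
best[4] = 16  (first piece 1, then best[3]=12)
best[5] = 20  (first piece 1, then best[4]=16)
best[6] = 43
best[7] = 47  (first piece 1, then best[6]=43)
best[8] = 51  (first piece 1, then best[7]=47)
best[9] = 60
best[10] = 64  (first piece 1, then best[9]=60)
best[11] = 68  (first piece 1, then best[10]=64)
One optimal cutting: 9 + 1 + 1 → ₹68.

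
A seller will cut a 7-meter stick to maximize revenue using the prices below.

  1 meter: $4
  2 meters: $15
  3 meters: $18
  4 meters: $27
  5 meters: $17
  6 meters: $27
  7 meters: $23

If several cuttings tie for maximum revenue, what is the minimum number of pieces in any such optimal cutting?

4

Let r[k] be the best obtainable value from length k. For each k, try every first piece i and keep the best of price[i] + r[k−i].
r[1] = 4
r[2] = 15
r[3] = 19  (first piece 1, then r[2]=15)
r[4] = 30  (first piece 2, then r[2]=15)
r[5] = 34  (first piece 1, then r[4]=30)
r[6] = 45  (first piece 2, then r[4]=30)
r[7] = 49  (first piece 1, then r[6]=45)
Maximum revenue is $49.
Now minimize piece count subject to staying optimal: for each k, pieces[k] = 1 + min over i with p[i]+r[k−i]=r[k] of pieces[k−i].
pieces[4] = 2
pieces[5] = 3
pieces[6] = 3
pieces[7] = 4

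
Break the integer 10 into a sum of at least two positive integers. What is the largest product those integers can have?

36

Let P[k] be the best product for length k (with at least one cut). For each first piece i, the rest contributes max(k−i, P[k−i]).
P[2] = 1*max(1,0) = 1*1 = 1
P[3] = max(1*2, 2*1) = 2
P[4] = max(1*3, 2*2, 3*1) = 4
P[5] = max(1*4, 2*3, 3*2, 4*1) = 6
P[6] = max(1*6, 2*4, 3*3, 4*2, 5*1) = 9
P[7] = max(1*9, 2*6, 3*4, 4*3, 5*2, 6*1) = 12
P[8] = max(1*12, 2*9, 3*6, …, 6*2, 7*1) = 18
P[9] = max(1*18, 2*12, 3*9, …, 7*2, 8*1) = 27
P[10] = max(1*27, 2*18, 3*12, …, 8*2, 9*1) = 36
One optimal split: 3 + 3 + 2 + 2; product 3*3*2*2 = 36.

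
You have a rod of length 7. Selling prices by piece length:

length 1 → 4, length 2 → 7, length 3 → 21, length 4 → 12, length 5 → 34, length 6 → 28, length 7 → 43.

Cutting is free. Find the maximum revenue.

46

Let R[k] be the best obtainable value from length k. For each k, try every first piece i and keep the best of price[i] + R[k−i].
R[1] = 4
R[2] = 8  (first piece 1, then R[1]=4)
R[3] = 21
R[4] = 25  (first piece 1, then R[3]=21)
R[5] = 34
R[6] = 42  (first piece 3, then R[3]=21)
R[7] = 46  (first piece 1, then R[6]=42)
One optimal cutting: 3 + 3 + 1 → 21 + 21 + 4 = 46.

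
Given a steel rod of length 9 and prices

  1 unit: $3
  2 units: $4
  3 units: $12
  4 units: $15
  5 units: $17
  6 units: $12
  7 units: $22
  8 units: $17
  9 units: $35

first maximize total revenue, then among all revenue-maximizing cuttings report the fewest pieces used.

Let r[k] be the best obtainable value from length k. For each k, try every first piece i and keep the best of price[i] + r[k−i].
r[1] = 3
r[2] = max(3+3, 4+0) = 6
r[3] = max(3+6, 4+3, 12+0) = 12
r[4] = max(3+12, 4+6, 12+3, 15+0) = 15
r[5] = max(3+15, 4+12, 12+6, 15+3, 17+0) = 18
r[6] = max(3+18, 4+15, 12+12, 15+6, 17+3, 12+0) = 24
r[7] = max(3+24, 4+18, 12+15, …, 12+3, 22+0) = 27
r[8] = max(3+27, 4+24, 12+18, …, 22+3, 17+0) = 30
r[9] = max(3+30, 4+27, 12+24, …, 17+3, 35+0) = 36
Maximum revenue is $36.
Now minimize piece count subject to staying optimal: for each k, pieces[k] = 1 + min over i with p[i]+r[k−i]=r[k] of pieces[k−i].
pieces[6] = 2
pieces[7] = 2
pieces[8] = 2
pieces[9] = 3

3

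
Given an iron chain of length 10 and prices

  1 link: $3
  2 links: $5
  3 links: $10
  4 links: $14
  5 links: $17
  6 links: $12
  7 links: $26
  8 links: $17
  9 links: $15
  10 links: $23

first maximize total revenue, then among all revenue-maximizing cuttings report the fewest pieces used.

2

Build r[k] bottom-up: r[k] = max over allowed piece i of (p[i] + r[k−i]).
r[1] = 3
r[2] = 6  (first piece 1, then r[1]=3)
r[3] = 10
r[4] = 14
r[5] = 17  (first piece 1, then r[4]=14)
r[6] = 20  (first piece 1, then r[5]=17)
r[7] = 26
r[8] = 29  (first piece 1, then r[7]=26)
r[9] = 32  (first piece 1, then r[8]=29)
r[10] = 36  (first piece 3, then r[7]=26)
Maximum revenue is $36.
Now minimize piece count subject to staying optimal: for each k, pieces[k] = 1 + min over i with p[i]+r[k−i]=r[k] of pieces[k−i].
pieces[7] = 1
pieces[8] = 2
pieces[9] = 3
pieces[10] = 2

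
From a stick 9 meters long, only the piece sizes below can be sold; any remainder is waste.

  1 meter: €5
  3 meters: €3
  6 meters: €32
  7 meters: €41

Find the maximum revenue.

Build r[k] bottom-up: r[k] = max over allowed piece i of (p[i] + r[k−i]).
r[1] = 5
r[2] = 10  (first piece 1, then r[1]=5)
r[3] = max(5+10, 3+0) = 15
r[4] = max(5+15, 3+5) = 20
r[5] = max(5+20, 3+10) = 25
r[6] = max(5+25, 3+15, 32+0) = 32
r[7] = max(5+32, 3+20, 32+5, 41+0) = 41
r[8] = max(5+41, 3+25, 32+10, 41+5) = 46
r[9] = max(5+46, 3+32, 32+15, 41+10) = 51
One optimal cutting: 7 + 1 + 1 → €51.

51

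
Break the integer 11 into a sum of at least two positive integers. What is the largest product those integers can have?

54

Define m[k] = max over 1≤i<k of i · max(k−i, m[k−i]); the inner max lets the remainder stay uncut if that's better.
m[2] = 1*max(1,0) = 1*1 = 1
m[3] = max(1*2, 2*1) = 2
m[4] = max(1*3, 2*2, 3*1) = 4
m[5] = max(1*4, 2*3, 3*2, 4*1) = 6
m[6] = max(1*6, 2*4, 3*3, 4*2, 5*1) = 9
m[7] = max(1*9, 2*6, 3*4, 4*3, 5*2, 6*1) = 12
m[8] = max(1*12, 2*9, 3*6, …, 6*2, 7*1) = 18
m[9] = max(1*18, 2*12, 3*9, …, 7*2, 8*1) = 27
m[10] = max(1*27, 2*18, 3*12, …, 8*2, 9*1) = 36
m[11] = max(1*36, 2*27, 3*18, …, 9*2, 10*1) = 54
One optimal split: 3 + 3 + 3 + 2; product 3*3*3*2 = 54.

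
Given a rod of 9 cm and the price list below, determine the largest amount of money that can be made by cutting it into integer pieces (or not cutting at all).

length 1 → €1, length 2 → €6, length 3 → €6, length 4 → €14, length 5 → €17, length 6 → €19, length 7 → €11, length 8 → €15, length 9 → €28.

Let R[k] be the best obtainable value from length k. For each k, try every first piece i and keep the best of price[i] + R[k−i].
R[1] = 1
R[2] = max(1+1, 6+0) = 6
R[3] = max(1+6, 6+1, 6+0) = 7
R[4] = max(1+7, 6+6, 6+1, 14+0) = 14
R[5] = max(1+14, 6+7, 6+6, 14+1, 17+0) = 17
R[6] = max(1+17, 6+14, 6+7, 14+6, 17+1, 19+0) = 20
R[7] = max(1+20, 6+17, 6+14, …, 19+1, 11+0) = 23
R[8] = max(1+23, 6+20, 6+17, …, 11+1, 15+0) = 28
R[9] = max(1+28, 6+23, 6+20, …, 15+1, 28+0) = 31
One optimal cutting: 5 + 4 → €17 + €14 = €31.

31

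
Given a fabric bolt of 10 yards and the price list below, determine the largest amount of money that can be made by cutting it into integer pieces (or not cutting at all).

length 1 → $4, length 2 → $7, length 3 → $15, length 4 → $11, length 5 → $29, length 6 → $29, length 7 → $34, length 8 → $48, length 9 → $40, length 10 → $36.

Consider every possible first cut. r[k] is the best of p[i]+r[k−i] over all sellable i≤k.
r[1] = 4
r[2] = 8  (first piece 1, then r[1]=4)
r[3] = 15
r[4] = 19  (first piece 1, then r[3]=15)
r[5] = 29
r[6] = 33  (first piece 1, then r[5]=29)
r[7] = 37  (first piece 1, then r[6]=33)
r[8] = 48
r[9] = 52  (first piece 1, then r[8]=48)
r[10] = 58  (first piece 5, then r[5]=29)
One optimal cutting: 5 + 5 → $29 + $29 = $58.

58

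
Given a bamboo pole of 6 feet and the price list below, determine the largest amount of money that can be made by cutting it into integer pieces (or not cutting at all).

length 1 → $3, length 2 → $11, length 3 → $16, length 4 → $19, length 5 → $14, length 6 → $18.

33

Build best[k] bottom-up: best[k] = max over allowed piece i of (p[i] + best[k−i]).
best[1] = 3
best[2] = max(3+3, 11+0) = 11
best[3] = max(3+11, 11+3, 16+0) = 16
best[4] = max(3+16, 11+11, 16+3, 19+0) = 22
best[5] = max(3+22, 11+16, 16+11, 19+3, 14+0) = 27
best[6] = max(3+27, 11+22, 16+16, 19+11, 14+3, 18+0) = 33
One optimal cutting: 2 + 2 + 2 → $11 + $11 + $11 = $33.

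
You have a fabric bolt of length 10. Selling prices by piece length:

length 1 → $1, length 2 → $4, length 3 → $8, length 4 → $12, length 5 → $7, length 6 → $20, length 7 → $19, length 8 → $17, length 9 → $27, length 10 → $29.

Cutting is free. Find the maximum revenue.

32

Let R[k] be the best obtainable value from length k. For each k, try every first piece i and keep the best of price[i] + R[k−i].
R[1] = 1
R[2] = max(1+1, 4+0) = 4
R[3] = max(1+4, 4+1, 8+0) = 8
R[4] = max(1+8, 4+4, 8+1, 12+0) = 12
R[5] = max(1+12, 4+8, 8+4, 12+1, 7+0) = 13
R[6] = max(1+13, 4+12, 8+8, 12+4, 7+1, 20+0) = 20
R[7] = max(1+20, 4+13, 8+12, …, 20+1, 19+0) = 21
R[8] = max(1+21, 4+20, 8+13, …, 19+1, 17+0) = 24
R[9] = max(1+24, 4+21, 8+20, …, 17+1, 27+0) = 28
R[10] = max(1+28, 4+24, 8+21, …, 27+1, 29+0) = 32
One optimal cutting: 6 + 4 → $20 + $12 = $32.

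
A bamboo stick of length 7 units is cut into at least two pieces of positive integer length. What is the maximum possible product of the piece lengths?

12

Define P[k] = max over 1≤i<k of i · max(k−i, P[k−i]); the inner max lets the remainder stay uncut if that's better.
P[2] = 1*max(1,0) = 1*1 = 1
P[3] = 1*max(2,1) = 1*2 = 2
P[4] = 2*max(2,1) = 2*2 = 4
P[5] = 2*max(3,2) = 2*3 = 6
P[6] = 3*max(3,2) = 3*3 = 9
P[7] = 2*max(5,6) = 2*6 = 12
One optimal split: 3 + 2 + 2; product 3*2*2 = 12.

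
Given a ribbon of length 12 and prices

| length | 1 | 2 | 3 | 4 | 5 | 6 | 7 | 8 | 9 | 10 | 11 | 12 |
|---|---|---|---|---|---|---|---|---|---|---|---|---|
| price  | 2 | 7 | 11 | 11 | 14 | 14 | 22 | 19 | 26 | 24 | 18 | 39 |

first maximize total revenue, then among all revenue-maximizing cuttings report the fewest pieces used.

4

Build r[k] bottom-up: r[k] = max over allowed piece i of (p[i] + r[k−i]).
r[1] = 2
r[2] = max(2+2, 7+0) = 7
r[3] = max(2+7, 7+2, 11+0) = 11
r[4] = max(2+11, 7+7, 11+2, 11+0) = 14
r[5] = max(2+14, 7+11, 11+7, 11+2, 14+0) = 18
r[6] = max(2+18, 7+14, 11+11, 11+7, 14+2, 14+0) = 22
r[7] = max(2+22, 7+18, 11+14, …, 14+2, 22+0) = 25
r[8] = max(2+25, 7+22, 11+18, …, 22+2, 19+0) = 29
r[9] = max(2+29, 7+25, 11+22, …, 19+2, 26+0) = 33
r[10] = max(2+33, 7+29, 11+25, …, 26+2, 24+0) = 36
r[11] = max(2+36, 7+33, 11+29, …, 24+2, 18+0) = 40
r[12] = max(2+40, 7+36, 11+33, …, 18+2, 39+0) = 44
Maximum revenue is ¢44.
Now minimize piece count subject to staying optimal: for each k, pieces[k] = 1 + min over i with p[i]+r[k−i]=r[k] of pieces[k−i].
pieces[9] = 3
pieces[10] = 4
pieces[11] = 4
pieces[12] = 4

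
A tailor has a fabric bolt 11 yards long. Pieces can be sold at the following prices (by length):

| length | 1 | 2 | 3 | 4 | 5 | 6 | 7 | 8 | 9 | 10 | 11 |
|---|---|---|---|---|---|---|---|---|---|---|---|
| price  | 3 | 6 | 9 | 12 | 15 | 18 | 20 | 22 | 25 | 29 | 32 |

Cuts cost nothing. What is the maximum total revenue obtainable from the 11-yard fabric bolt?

33

Consider every possible first cut. r[k] is the best of p[i]+r[k−i] over all sellable i≤k.
r[1] = 3
r[2] = max(3+3, 6+0) = 6
r[3] = max(3+6, 6+3, 9+0) = 9
r[4] = max(3+9, 6+6, 9+3, 12+0) = 12
r[5] = max(3+12, 6+9, 9+6, 12+3, 15+0) = 15
r[6] = max(3+15, 6+12, 9+9, 12+6, 15+3, 18+0) = 18
r[7] = max(3+18, 6+15, 9+12, …, 18+3, 20+0) = 21
r[8] = max(3+21, 6+18, 9+15, …, 20+3, 22+0) = 24
r[9] = max(3+24, 6+21, 9+18, …, 22+3, 25+0) = 27
r[10] = max(3+27, 6+24, 9+21, …, 25+3, 29+0) = 30
r[11] = max(3+30, 6+27, 9+24, …, 29+3, 32+0) = 33
One optimal cutting: 1 + 1 + 1 + 1 + 1 + 1 + 1 + 1 + 1 + 1 + 1 → $3 + $3 + $3 + $3 + $3 + $3 + $3 + $3 + $3 + $3 + $3 = $33.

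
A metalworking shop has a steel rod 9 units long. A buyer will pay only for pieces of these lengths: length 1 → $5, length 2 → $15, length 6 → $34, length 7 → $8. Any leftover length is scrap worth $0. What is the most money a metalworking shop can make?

65

Build f[k] bottom-up: f[k] = max over allowed piece i of (p[i] + f[k−i]).
f[1] = 5
f[2] = 15
f[3] = 20  (first piece 1, then f[2]=15)
f[4] = 30  (first piece 2, then f[2]=15)
f[5] = 35  (first piece 1, then f[4]=30)
f[6] = 45  (first piece 2, then f[4]=30)
f[7] = 50  (first piece 1, then f[6]=45)
f[8] = 60  (first piece 2, then f[6]=45)
f[9] = 65  (first piece 1, then f[8]=60)
One optimal cutting: 2 + 2 + 2 + 2 + 1 → $65.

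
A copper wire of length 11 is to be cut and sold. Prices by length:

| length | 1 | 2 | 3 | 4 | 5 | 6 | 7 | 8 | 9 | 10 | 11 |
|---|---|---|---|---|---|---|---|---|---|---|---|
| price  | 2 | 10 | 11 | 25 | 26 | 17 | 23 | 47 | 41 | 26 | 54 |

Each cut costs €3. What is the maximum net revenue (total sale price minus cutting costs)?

55

Consider every possible first cut. v[k] is the best of p[i]+v[k−i] over all sellable i≤k, charging 3 whenever i<k.
v[1] = 2
v[2] = max(2+2-3, 10+0) = 10
v[3] = max(2+10-3, 10+2-3, 11+0) = 11
v[4] = max(2+11-3, 10+10-3, 11+2-3, 25+0) = 25
v[5] = max(2+25-3, 10+11-3, 11+10-3, 25+2-3, 26+0) = 26
v[6] = max(2+26-3, 10+25-3, 11+11-3, 25+10-3, 26+2-3, 17+0) = 32
v[7] = max(2+32-3, 10+26-3, 11+25-3, …, 17+2-3, 23+0) = 33
v[8] = max(2+33-3, 10+32-3, 11+26-3, …, 23+2-3, 47+0) = 47
v[9] = max(2+47-3, 10+33-3, 11+32-3, …, 47+2-3, 41+0) = 48
v[10] = max(2+48-3, 10+47-3, 11+33-3, …, 41+2-3, 26+0) = 54
v[11] = max(2+54-3, 10+48-3, 11+47-3, …, 26+2-3, 54+0) = 55
One optimal plan: pieces 5 + 4 + 2 (2 cuts) → €61 − €6 = €55.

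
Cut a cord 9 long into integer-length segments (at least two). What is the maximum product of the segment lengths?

Fill g[k] for k=2..9: at each k try every first piece i and multiply by the better of (k−i) uncut or g[k−i].
g[2] = 1·max(1,0) = 1·1 = 1
g[3] = max(1·2, 2·1) = 2
g[4] = max(1·3, 2·2, 3·1) = 4
g[5] = max(1·4, 2·3, 3·2, 4·1) = 6
g[6] = max(1·6, 2·4, 3·3, 4·2, 5·1) = 9
g[7] = max(1·9, 2·6, 3·4, 4·3, 5·2, 6·1) = 12
g[8] = max(1·12, 2·9, 3·6, …, 6·2, 7·1) = 18
g[9] = max(1·18, 2·12, 3·9, …, 7·2, 8·1) = 27
One optimal split: 3 + 3 + 3; product 3·3·3 = 27.

27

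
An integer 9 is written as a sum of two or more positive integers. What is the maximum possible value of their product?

Define P[k] = max over 1≤i<k of i · max(k−i, P[k−i]); the inner max lets the remainder stay uncut if that's better.
P[2] = 1*max(1,0) = 1*1 = 1
P[3] = 1*max(2,1) = 1*2 = 2
P[4] = 2*max(2,1) = 2*2 = 4
P[5] = 2*max(3,2) = 2*3 = 6
P[6] = 3*max(3,2) = 3*3 = 9
P[7] = 2*max(5,6) = 2*6 = 12
P[8] = 2*max(6,9) = 2*9 = 18
P[9] = 3*max(6,9) = 3*9 = 27
One optimal split: 3 + 3 + 3; product 3*3*3 = 27.

27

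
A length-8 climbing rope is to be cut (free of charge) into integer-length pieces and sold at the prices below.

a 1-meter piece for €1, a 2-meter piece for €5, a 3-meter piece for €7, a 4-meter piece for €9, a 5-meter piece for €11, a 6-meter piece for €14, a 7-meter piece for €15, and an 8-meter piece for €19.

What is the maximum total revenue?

20

Build r[k] bottom-up: r[k] = max over allowed piece i of (p[i] + r[k−i]).
r[1] = 1
r[2] = 5
r[3] = 7
r[4] = 10  (first piece 2, then r[2]=5)
r[5] = 12  (first piece 2, then r[3]=7)
r[6] = 15  (first piece 2, then r[4]=10)
r[7] = 17  (first piece 2, then r[5]=12)
r[8] = 20  (first piece 2, then r[6]=15)
One optimal cutting: 2 + 2 + 2 + 2 → €5 + €5 + €5 + €5 = €20.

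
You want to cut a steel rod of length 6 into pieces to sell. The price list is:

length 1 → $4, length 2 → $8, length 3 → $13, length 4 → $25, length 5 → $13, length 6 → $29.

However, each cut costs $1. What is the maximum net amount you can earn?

Let v[k] be the best obtainable value from length k. For each k, try every first piece i and keep the best of price[i] + v[k−i] minus the 1 cut fee when i<k.
v[1] = 4
v[2] = 8
v[3] = 13
v[4] = 25
v[5] = 28  (first piece 1, then v[4]=25)
v[6] = 32  (first piece 2, then v[4]=25)
One optimal plan: pieces 4 + 2 (1 cut) → $33 − $1 = $32.

32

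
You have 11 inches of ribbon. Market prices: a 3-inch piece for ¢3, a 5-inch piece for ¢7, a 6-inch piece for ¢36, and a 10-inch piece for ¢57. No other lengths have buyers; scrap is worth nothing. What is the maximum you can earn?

Build f[k] bottom-up: f[k] = max over allowed piece i of (p[i] + f[k−i]).
f[1] = 0
f[2] = 0
f[3] = 3
f[4] = 3
f[5] = max(3+0, 7+0) = 7
f[6] = max(3+3, 7+0, 36+0) = 36
f[7] = max(3+3, 7+0, 36+0) = 36
f[8] = max(3+7, 7+3, 36+0) = 36
f[9] = max(3+36, 7+3, 36+3) = 39
f[10] = max(3+36, 7+7, 36+3, 57+0) = 57
f[11] = max(3+36, 7+36, 36+7, 57+0) = 57
One optimal cutting: pieces 10 with 1 inch of scrap → ¢57.

57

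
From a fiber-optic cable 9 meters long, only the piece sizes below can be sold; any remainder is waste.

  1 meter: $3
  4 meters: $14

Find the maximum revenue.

Consider every possible first cut. best[k] is the best of p[i]+best[k−i] over all sellable i≤k.
best[1] = 3
best[2] = 6  (first piece 1, then best[1]=3)
best[3] = 9  (first piece 1, then best[2]=6)
best[4] = max(3+9, 14+0) = 14
best[5] = max(3+14, 14+3) = 17
best[6] = max(3+17, 14+6) = 20
best[7] = max(3+20, 14+9) = 23
best[8] = max(3+23, 14+14) = 28
best[9] = max(3+28, 14+17) = 31
One optimal cutting: 4 + 4 + 1 → $31.

31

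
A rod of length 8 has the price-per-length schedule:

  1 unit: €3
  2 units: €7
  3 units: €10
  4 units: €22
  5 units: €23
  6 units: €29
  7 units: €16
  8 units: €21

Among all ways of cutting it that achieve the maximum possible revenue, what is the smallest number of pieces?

2

Let r[k] be the best obtainable value from length k. For each k, try every first piece i and keep the best of price[i] + r[k−i].
r[1] = 3
r[2] = max(3+3, 7+0) = 7
r[3] = max(3+7, 7+3, 10+0) = 10
r[4] = max(3+10, 7+7, 10+3, 22+0) = 22
r[5] = max(3+22, 7+10, 10+7, 22+3, 23+0) = 25
r[6] = max(3+25, 7+22, 10+10, 22+7, 23+3, 29+0) = 29
r[7] = max(3+29, 7+25, 10+22, …, 29+3, 16+0) = 32
r[8] = max(3+32, 7+29, 10+25, …, 16+3, 21+0) = 44
Maximum revenue is €44.
Now minimize piece count subject to staying optimal: for each k, pieces[k] = 1 + min over i with p[i]+r[k−i]=r[k] of pieces[k−i].
pieces[5] = 2
pieces[6] = 1
pieces[7] = 2
pieces[8] = 2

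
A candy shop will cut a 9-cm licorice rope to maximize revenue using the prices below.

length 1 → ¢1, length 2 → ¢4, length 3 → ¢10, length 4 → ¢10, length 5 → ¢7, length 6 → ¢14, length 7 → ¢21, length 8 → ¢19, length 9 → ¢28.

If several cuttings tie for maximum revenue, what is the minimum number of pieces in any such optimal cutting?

Let r[k] be the best obtainable value from length k. For each k, try every first piece i and keep the best of price[i] + r[k−i].
r[1] = 1
r[2] = 4
r[3] = 10
r[4] = 11  (first piece 1, then r[3]=10)
r[5] = 14  (first piece 2, then r[3]=10)
r[6] = 20  (first piece 3, then r[3]=10)
r[7] = 21  (first piece 1, then r[6]=20)
r[8] = 24  (first piece 2, then r[6]=20)
r[9] = 30  (first piece 3, then r[6]=20)
Maximum revenue is ¢30.
Now minimize piece count subject to staying optimal: for each k, pieces[k] = 1 + min over i with p[i]+r[k−i]=r[k] of pieces[k−i].
pieces[6] = 2
pieces[7] = 1
pieces[8] = 3
pieces[9] = 3

3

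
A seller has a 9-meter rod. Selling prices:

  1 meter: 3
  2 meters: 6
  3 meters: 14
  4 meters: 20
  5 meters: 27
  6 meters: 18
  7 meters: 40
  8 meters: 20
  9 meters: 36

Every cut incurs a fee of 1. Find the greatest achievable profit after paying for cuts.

Let v[k] be the best obtainable value from length k. For each k, try every first piece i and keep the best of price[i] + v[k−i] minus the 1 cut fee when i<k.
v[1] = 3
v[2] = 6
v[3] = 14
v[4] = 20
v[5] = 27
v[6] = 29  (first piece 1, then v[5]=27)
v[7] = 40
v[8] = 42  (first piece 1, then v[7]=40)
v[9] = 46  (first piece 4, then v[5]=27)
One optimal plan: pieces 5 + 4 (1 cut) → 47 − 1 = 46.

46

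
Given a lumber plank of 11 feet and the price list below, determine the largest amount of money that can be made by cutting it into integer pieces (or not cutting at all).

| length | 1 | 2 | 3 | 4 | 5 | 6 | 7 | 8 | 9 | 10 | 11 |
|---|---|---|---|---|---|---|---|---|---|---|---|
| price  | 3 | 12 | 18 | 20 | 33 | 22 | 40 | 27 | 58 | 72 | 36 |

75

Let R[k] be the best obtainable value from length k. For each k, try every first piece i and keep the best of price[i] + R[k−i].
R[1] = 3
R[2] = 12
R[3] = 18
R[4] = 24  (first piece 2, then R[2]=12)
R[5] = 33
R[6] = 36  (first piece 1, then R[5]=33)
R[7] = 45  (first piece 2, then R[5]=33)
R[8] = 51  (first piece 3, then R[5]=33)
R[9] = 58
R[10] = 72
R[11] = 75  (first piece 1, then R[10]=72)
One optimal cutting: 10 + 1 → $72 + $3 = $75.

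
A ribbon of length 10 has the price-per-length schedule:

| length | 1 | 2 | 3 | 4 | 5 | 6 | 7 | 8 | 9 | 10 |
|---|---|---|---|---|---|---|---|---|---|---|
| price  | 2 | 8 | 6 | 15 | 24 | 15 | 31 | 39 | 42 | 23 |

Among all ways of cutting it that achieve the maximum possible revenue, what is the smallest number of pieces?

2

Let r[k] be the best obtainable value from length k. For each k, try every first piece i and keep the best of price[i] + r[k−i].
r[1] = 2
r[2] = max(2+2, 8+0) = 8
r[3] = max(2+8, 8+2, 6+0) = 10
r[4] = max(2+10, 8+8, 6+2, 15+0) = 16
r[5] = max(2+16, 8+10, 6+8, 15+2, 24+0) = 24
r[6] = max(2+24, 8+16, 6+10, 15+8, 24+2, 15+0) = 26
r[7] = max(2+26, 8+24, 6+16, …, 15+2, 31+0) = 32
r[8] = max(2+32, 8+26, 6+24, …, 31+2, 39+0) = 39
r[9] = max(2+39, 8+32, 6+26, …, 39+2, 42+0) = 42
r[10] = max(2+42, 8+39, 6+32, …, 42+2, 23+0) = 48
Maximum revenue is ¢48.
Now minimize piece count subject to staying optimal: for each k, pieces[k] = 1 + min over i with p[i]+r[k−i]=r[k] of pieces[k−i].
pieces[7] = 2
pieces[8] = 1
pieces[9] = 1
pieces[10] = 2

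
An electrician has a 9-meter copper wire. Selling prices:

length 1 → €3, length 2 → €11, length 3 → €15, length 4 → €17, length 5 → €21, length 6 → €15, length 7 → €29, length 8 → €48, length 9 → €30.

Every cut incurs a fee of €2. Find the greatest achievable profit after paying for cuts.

49

Build r[k] bottom-up: r[k] = max over allowed piece i of (p[i] + r[k−i]) − 2 per cut.
r[1] = 3
r[2] = max(3+3-2, 11+0) = 11
r[3] = max(3+11-2, 11+3-2, 15+0) = 15
r[4] = max(3+15-2, 11+11-2, 15+3-2, 17+0) = 20
r[5] = max(3+20-2, 11+15-2, 15+11-2, 17+3-2, 21+0) = 24
r[6] = max(3+24-2, 11+20-2, 15+15-2, 17+11-2, 21+3-2, 15+0) = 29
r[7] = max(3+29-2, 11+24-2, 15+20-2, …, 15+3-2, 29+0) = 33
r[8] = max(3+33-2, 11+29-2, 15+24-2, …, 29+3-2, 48+0) = 48
r[9] = max(3+48-2, 11+33-2, 15+29-2, …, 48+3-2, 30+0) = 49
One optimal plan: pieces 8 + 1 (1 cut) → €51 − €2 = €49.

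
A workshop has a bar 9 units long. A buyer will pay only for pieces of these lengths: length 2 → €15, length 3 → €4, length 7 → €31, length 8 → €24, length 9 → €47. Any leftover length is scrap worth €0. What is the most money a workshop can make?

Let r[k] be the best obtainable value from length k. For each k, try every first piece i and keep the best of price[i] + r[k−i].
r[1] = 0
r[2] = 15
r[3] = max(15+0, 4+0) = 15
r[4] = max(15+15, 4+0) = 30
r[5] = max(15+15, 4+15) = 30
r[6] = max(15+30, 4+15) = 45
r[7] = max(15+30, 4+30, 31+0) = 45
r[8] = max(15+45, 4+30, 31+0, 24+0) = 60
r[9] = max(15+45, 4+45, 31+15, 24+0, 47+0) = 60
One optimal cutting: pieces 2 + 2 + 2 + 2 with 1 unit of scrap → €60.

60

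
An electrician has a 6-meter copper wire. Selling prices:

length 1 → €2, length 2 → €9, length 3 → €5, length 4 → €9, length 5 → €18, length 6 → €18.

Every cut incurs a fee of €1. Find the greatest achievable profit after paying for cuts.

25

Let net[k] be the best obtainable value from length k. For each k, try every first piece i and keep the best of price[i] + net[k−i] minus the 1 cut fee when i<k.
net[1] = 2
net[2] = max(2+2-1, 9+0) = 9
net[3] = max(2+9-1, 9+2-1, 5+0) = 10
net[4] = max(2+10-1, 9+9-1, 5+2-1, 9+0) = 17
net[5] = max(2+17-1, 9+10-1, 5+9-1, 9+2-1, 18+0) = 18
net[6] = max(2+18-1, 9+17-1, 5+10-1, 9+9-1, 18+2-1, 18+0) = 25
One optimal plan: pieces 2 + 2 + 2 (2 cuts) → €27 − €2 = €25.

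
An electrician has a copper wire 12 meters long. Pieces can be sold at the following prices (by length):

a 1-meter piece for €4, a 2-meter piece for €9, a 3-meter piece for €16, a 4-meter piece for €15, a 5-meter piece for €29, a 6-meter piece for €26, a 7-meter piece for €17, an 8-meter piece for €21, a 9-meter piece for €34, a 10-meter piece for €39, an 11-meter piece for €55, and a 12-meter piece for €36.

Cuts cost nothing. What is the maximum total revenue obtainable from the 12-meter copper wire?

67

Let v[k] be the best obtainable value from length k. For each k, try every first piece i and keep the best of price[i] + v[k−i].
v[1] = 4
v[2] = 9
v[3] = 16
v[4] = 20  (first piece 1, then v[3]=16)
v[5] = 29
v[6] = 33  (first piece 1, then v[5]=29)
v[7] = 38  (first piece 2, then v[5]=29)
v[8] = 45  (first piece 3, then v[5]=29)
v[9] = 49  (first piece 1, then v[8]=45)
v[10] = 58  (first piece 5, then v[5]=29)
v[11] = 62  (first piece 1, then v[10]=58)
v[12] = 67  (first piece 2, then v[10]=58)
One optimal cutting: 5 + 5 + 2 → €29 + €29 + €9 = €67.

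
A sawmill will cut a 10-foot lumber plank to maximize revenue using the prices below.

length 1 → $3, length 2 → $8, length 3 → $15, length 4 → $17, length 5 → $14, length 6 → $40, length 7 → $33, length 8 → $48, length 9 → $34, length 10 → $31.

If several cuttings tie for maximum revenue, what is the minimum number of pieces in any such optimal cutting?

3

Consider every possible first cut. r[k] is the best of p[i]+r[k−i] over all sellable i≤k.
r[1] = 3
r[2] = max(3+3, 8+0) = 8
r[3] = max(3+8, 8+3, 15+0) = 15
r[4] = max(3+15, 8+8, 15+3, 17+0) = 18
r[5] = max(3+18, 8+15, 15+8, 17+3, 14+0) = 23
r[6] = max(3+23, 8+18, 15+15, 17+8, 14+3, 40+0) = 40
r[7] = max(3+40, 8+23, 15+18, …, 40+3, 33+0) = 43
r[8] = max(3+43, 8+40, 15+23, …, 33+3, 48+0) = 48
r[9] = max(3+48, 8+43, 15+40, …, 48+3, 34+0) = 55
r[10] = max(3+55, 8+48, 15+43, …, 34+3, 31+0) = 58
Maximum revenue is $58.
Now minimize piece count subject to staying optimal: for each k, pieces[k] = 1 + min over i with p[i]+r[k−i]=r[k] of pieces[k−i].
pieces[7] = 2
pieces[8] = 1
pieces[9] = 2
pieces[10] = 3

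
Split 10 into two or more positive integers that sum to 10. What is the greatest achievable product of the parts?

Let prod[k] be the best product for length k (with at least one cut). For each first piece i, the rest contributes max(k−i, prod[k−i]).
prod[2] = 1·max(1,0) = 1·1 = 1
prod[3] = 1·max(2,1) = 1·2 = 2
prod[4] = 2·max(2,1) = 2·2 = 4
prod[5] = 2·max(3,2) = 2·3 = 6
prod[6] = 3·max(3,2) = 3·3 = 9
prod[7] = 2·max(5,6) = 2·6 = 12
prod[8] = 2·max(6,9) = 2·9 = 18
prod[9] = 3·max(6,9) = 3·9 = 27
prod[10] = 2·max(8,18) = 2·18 = 36
One optimal split: 3 + 3 + 2 + 2; product 3·3·2·2 = 36.

36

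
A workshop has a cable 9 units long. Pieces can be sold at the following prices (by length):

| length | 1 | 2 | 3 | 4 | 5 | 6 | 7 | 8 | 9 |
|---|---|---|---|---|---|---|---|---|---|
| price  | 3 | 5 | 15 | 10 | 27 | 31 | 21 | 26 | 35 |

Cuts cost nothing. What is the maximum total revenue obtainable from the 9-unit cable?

46

Let v[k] be the best obtainable value from length k. For each k, try every first piece i and keep the best of price[i] + v[k−i].
v[1] = 3
v[2] = max(3+3, 5+0) = 6
v[3] = max(3+6, 5+3, 15+0) = 15
v[4] = max(3+15, 5+6, 15+3, 10+0) = 18
v[5] = max(3+18, 5+15, 15+6, 10+3, 27+0) = 27
v[6] = max(3+27, 5+18, 15+15, 10+6, 27+3, 31+0) = 31
v[7] = max(3+31, 5+27, 15+18, …, 31+3, 21+0) = 34
v[8] = max(3+34, 5+31, 15+27, …, 21+3, 26+0) = 42
v[9] = max(3+42, 5+34, 15+31, …, 26+3, 35+0) = 46
One optimal cutting: 6 + 3 → $31 + $15 = $46.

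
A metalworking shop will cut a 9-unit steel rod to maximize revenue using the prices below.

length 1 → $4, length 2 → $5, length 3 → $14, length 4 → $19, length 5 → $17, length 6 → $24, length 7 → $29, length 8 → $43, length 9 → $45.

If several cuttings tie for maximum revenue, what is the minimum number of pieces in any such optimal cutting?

2

Build r[k] bottom-up: r[k] = max over allowed piece i of (p[i] + r[k−i]).
r[1] = 4
r[2] = max(4+4, 5+0) = 8
r[3] = max(4+8, 5+4, 14+0) = 14
r[4] = max(4+14, 5+8, 14+4, 19+0) = 19
r[5] = max(4+19, 5+14, 14+8, 19+4, 17+0) = 23
r[6] = max(4+23, 5+19, 14+14, 19+8, 17+4, 24+0) = 28
r[7] = max(4+28, 5+23, 14+19, …, 24+4, 29+0) = 33
r[8] = max(4+33, 5+28, 14+23, …, 29+4, 43+0) = 43
r[9] = max(4+43, 5+33, 14+28, …, 43+4, 45+0) = 47
Maximum revenue is $47.
Now minimize piece count subject to staying optimal: for each k, pieces[k] = 1 + min over i with p[i]+r[k−i]=r[k] of pieces[k−i].
pieces[6] = 2
pieces[7] = 2
pieces[8] = 1
pieces[9] = 2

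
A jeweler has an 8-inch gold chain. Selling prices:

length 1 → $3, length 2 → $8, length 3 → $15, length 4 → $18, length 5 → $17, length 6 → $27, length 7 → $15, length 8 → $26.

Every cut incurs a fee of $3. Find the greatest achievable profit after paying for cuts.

33

Build r[k] bottom-up: r[k] = max over allowed piece i of (p[i] + r[k−i]) − 3 per cut.
r[1] = 3
r[2] = max(3+3-3, 8+0) = 8
r[3] = max(3+8-3, 8+3-3, 15+0) = 15
r[4] = max(3+15-3, 8+8-3, 15+3-3, 18+0) = 18
r[5] = max(3+18-3, 8+15-3, 15+8-3, 18+3-3, 17+0) = 20
r[6] = max(3+20-3, 8+18-3, 15+15-3, 18+8-3, 17+3-3, 27+0) = 27
r[7] = max(3+27-3, 8+20-3, 15+18-3, …, 27+3-3, 15+0) = 30
r[8] = max(3+30-3, 8+27-3, 15+20-3, …, 15+3-3, 26+0) = 33
One optimal plan: pieces 4 + 4 (1 cut) → $36 − $3 = $33.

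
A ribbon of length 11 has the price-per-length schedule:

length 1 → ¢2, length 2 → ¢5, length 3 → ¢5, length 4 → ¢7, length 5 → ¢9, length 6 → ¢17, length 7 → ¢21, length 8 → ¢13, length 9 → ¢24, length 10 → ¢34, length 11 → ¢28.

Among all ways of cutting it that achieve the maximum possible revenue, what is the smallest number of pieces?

Build r[k] bottom-up: r[k] = max over allowed piece i of (p[i] + r[k−i]).
r[1] = 2
r[2] = max(2+2, 5+0) = 5
r[3] = max(2+5, 5+2, 5+0) = 7
r[4] = max(2+7, 5+5, 5+2, 7+0) = 10
r[5] = max(2+10, 5+7, 5+5, 7+2, 9+0) = 12
r[6] = max(2+12, 5+10, 5+7, 7+5, 9+2, 17+0) = 17
r[7] = max(2+17, 5+12, 5+10, …, 17+2, 21+0) = 21
r[8] = max(2+21, 5+17, 5+12, …, 21+2, 13+0) = 23
r[9] = max(2+23, 5+21, 5+17, …, 13+2, 24+0) = 26
r[10] = max(2+26, 5+23, 5+21, …, 24+2, 34+0) = 34
r[11] = max(2+34, 5+26, 5+23, …, 34+2, 28+0) = 36
Maximum revenue is ¢36.
Now minimize piece count subject to staying optimal: for each k, pieces[k] = 1 + min over i with p[i]+r[k−i]=r[k] of pieces[k−i].
pieces[8] = 2
pieces[9] = 2
pieces[10] = 1
pieces[11] = 2

2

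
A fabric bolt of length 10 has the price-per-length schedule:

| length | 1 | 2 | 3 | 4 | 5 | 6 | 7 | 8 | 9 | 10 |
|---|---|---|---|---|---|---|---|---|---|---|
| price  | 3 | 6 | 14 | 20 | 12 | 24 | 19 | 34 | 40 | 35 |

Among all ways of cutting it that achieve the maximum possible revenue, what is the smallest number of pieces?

3

Consider every possible first cut. r[k] is the best of p[i]+r[k−i] over all sellable i≤k.
r[1] = 3
r[2] = max(3+3, 6+0) = 6
r[3] = max(3+6, 6+3, 14+0) = 14
r[4] = max(3+14, 6+6, 14+3, 20+0) = 20
r[5] = max(3+20, 6+14, 14+6, 20+3, 12+0) = 23
r[6] = max(3+23, 6+20, 14+14, 20+6, 12+3, 24+0) = 28
r[7] = max(3+28, 6+23, 14+20, …, 24+3, 19+0) = 34
r[8] = max(3+34, 6+28, 14+23, …, 19+3, 34+0) = 40
r[9] = max(3+40, 6+34, 14+28, …, 34+3, 40+0) = 43
r[10] = max(3+43, 6+40, 14+34, …, 40+3, 35+0) = 48
Maximum revenue is $48.
Now minimize piece count subject to staying optimal: for each k, pieces[k] = 1 + min over i with p[i]+r[k−i]=r[k] of pieces[k−i].
pieces[7] = 2
pieces[8] = 2
pieces[9] = 3
pieces[10] = 3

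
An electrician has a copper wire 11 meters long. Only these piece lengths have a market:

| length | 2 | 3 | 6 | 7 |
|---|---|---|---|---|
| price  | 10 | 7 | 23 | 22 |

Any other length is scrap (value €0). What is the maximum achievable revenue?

50

Consider every possible first cut. r[k] is the best of p[i]+r[k−i] over all sellable i≤k.
r[1] = 0
r[2] = 10
r[3] = 10
r[4] = 20  (first piece 2, then r[2]=10)
r[5] = 20
r[6] = 30  (first piece 2, then r[4]=20)
r[7] = 30
r[8] = 40  (first piece 2, then r[6]=30)
r[9] = 40
r[10] = 50  (first piece 2, then r[8]=40)
r[11] = 50
One optimal cutting: pieces 2 + 2 + 2 + 2 + 2 with 1 meter of scrap → €50.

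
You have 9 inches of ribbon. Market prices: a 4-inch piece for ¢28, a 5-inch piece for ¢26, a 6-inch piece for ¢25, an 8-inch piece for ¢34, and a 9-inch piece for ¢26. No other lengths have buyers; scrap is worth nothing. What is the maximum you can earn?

56

Consider every possible first cut. f[k] is the best of p[i]+f[k−i] over all sellable i≤k.
f[1] = 0
f[2] = 0
f[3] = 0
f[4] = 28
f[5] = max(28+0, 26+0) = 28
f[6] = max(28+0, 26+0, 25+0) = 28
f[7] = max(28+0, 26+0, 25+0) = 28
f[8] = max(28+28, 26+0, 25+0, 34+0) = 56
f[9] = max(28+28, 26+28, 25+0, 34+0, 26+0) = 56
One optimal cutting: pieces 4 + 4 with 1 inch of scrap → ¢56.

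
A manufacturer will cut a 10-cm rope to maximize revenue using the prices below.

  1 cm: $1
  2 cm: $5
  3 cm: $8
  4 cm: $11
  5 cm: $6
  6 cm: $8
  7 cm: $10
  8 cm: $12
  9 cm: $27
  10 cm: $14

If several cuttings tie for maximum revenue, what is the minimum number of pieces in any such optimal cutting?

Consider every possible first cut. r[k] is the best of p[i]+r[k−i] over all sellable i≤k.
r[1] = 1
r[2] = max(1+1, 5+0) = 5
r[3] = max(1+5, 5+1, 8+0) = 8
r[4] = max(1+8, 5+5, 8+1, 11+0) = 11
r[5] = max(1+11, 5+8, 8+5, 11+1, 6+0) = 13
r[6] = max(1+13, 5+11, 8+8, 11+5, 6+1, 8+0) = 16
r[7] = max(1+16, 5+13, 8+11, …, 8+1, 10+0) = 19
r[8] = max(1+19, 5+16, 8+13, …, 10+1, 12+0) = 22
r[9] = max(1+22, 5+19, 8+16, …, 12+1, 27+0) = 27
r[10] = max(1+27, 5+22, 8+19, …, 27+1, 14+0) = 28
Maximum revenue is $28.
Now minimize piece count subject to staying optimal: for each k, pieces[k] = 1 + min over i with p[i]+r[k−i]=r[k] of pieces[k−i].
pieces[7] = 2
pieces[8] = 2
pieces[9] = 1
pieces[10] = 2

2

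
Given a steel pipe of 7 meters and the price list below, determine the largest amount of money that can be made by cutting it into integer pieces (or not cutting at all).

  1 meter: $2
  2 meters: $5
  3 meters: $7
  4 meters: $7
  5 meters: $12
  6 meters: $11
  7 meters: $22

22

Build v[k] bottom-up: v[k] = max over allowed piece i of (p[i] + v[k−i]).
v[1] = 2
v[2] = max(2+2, 5+0) = 5
v[3] = max(2+5, 5+2, 7+0) = 7
v[4] = max(2+7, 5+5, 7+2, 7+0) = 10
v[5] = max(2+10, 5+7, 7+5, 7+2, 12+0) = 12
v[6] = max(2+12, 5+10, 7+7, 7+5, 12+2, 11+0) = 15
v[7] = max(2+15, 5+12, 7+10, …, 11+2, 22+0) = 22
Best is to sell the whole 7-meter piece uncut for $22.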